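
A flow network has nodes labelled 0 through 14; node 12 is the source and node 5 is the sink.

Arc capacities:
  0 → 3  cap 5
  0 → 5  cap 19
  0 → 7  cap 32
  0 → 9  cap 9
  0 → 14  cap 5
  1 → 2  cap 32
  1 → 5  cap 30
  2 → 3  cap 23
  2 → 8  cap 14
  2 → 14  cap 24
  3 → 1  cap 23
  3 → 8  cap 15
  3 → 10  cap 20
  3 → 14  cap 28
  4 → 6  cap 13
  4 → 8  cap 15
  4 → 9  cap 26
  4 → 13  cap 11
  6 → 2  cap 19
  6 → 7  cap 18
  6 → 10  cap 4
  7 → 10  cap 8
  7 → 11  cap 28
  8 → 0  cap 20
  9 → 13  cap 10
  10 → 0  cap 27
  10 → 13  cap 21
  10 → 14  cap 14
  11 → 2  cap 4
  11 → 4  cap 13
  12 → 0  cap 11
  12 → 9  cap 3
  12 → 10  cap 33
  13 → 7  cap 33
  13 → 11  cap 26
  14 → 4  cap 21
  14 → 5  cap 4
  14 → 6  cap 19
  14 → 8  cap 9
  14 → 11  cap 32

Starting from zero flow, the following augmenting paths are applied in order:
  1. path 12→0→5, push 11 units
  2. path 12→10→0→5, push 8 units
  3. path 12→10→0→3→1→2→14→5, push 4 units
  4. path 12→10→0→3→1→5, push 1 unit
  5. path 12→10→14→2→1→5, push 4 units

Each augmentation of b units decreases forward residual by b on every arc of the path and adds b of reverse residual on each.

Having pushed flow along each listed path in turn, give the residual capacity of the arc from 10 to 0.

after path 1 (12→0→5, push 11): res(10,0)=27
after path 2 (12→10→0→5, push 8): res(10,0)=19
after path 3 (12→10→0→3→1→2→14→5, push 4): res(10,0)=15
after path 4 (12→10→0→3→1→5, push 1): res(10,0)=14
after path 5 (12→10→14→2→1→5, push 4): res(10,0)=14

Residual capacity of (10,0): 14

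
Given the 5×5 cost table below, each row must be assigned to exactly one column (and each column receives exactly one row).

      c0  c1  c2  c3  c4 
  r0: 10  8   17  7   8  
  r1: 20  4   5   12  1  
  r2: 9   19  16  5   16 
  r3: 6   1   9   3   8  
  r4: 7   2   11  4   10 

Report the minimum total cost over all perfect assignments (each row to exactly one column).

one of 2 optimal assignments: row0→col4 (cost 8), row1→col2 (cost 5), row2→col3 (cost 5), row3→col0 (cost 6), row4→col1 (cost 2)
total = 8 + 5 + 5 + 6 + 2 = 26

Minimum assignment cost: 26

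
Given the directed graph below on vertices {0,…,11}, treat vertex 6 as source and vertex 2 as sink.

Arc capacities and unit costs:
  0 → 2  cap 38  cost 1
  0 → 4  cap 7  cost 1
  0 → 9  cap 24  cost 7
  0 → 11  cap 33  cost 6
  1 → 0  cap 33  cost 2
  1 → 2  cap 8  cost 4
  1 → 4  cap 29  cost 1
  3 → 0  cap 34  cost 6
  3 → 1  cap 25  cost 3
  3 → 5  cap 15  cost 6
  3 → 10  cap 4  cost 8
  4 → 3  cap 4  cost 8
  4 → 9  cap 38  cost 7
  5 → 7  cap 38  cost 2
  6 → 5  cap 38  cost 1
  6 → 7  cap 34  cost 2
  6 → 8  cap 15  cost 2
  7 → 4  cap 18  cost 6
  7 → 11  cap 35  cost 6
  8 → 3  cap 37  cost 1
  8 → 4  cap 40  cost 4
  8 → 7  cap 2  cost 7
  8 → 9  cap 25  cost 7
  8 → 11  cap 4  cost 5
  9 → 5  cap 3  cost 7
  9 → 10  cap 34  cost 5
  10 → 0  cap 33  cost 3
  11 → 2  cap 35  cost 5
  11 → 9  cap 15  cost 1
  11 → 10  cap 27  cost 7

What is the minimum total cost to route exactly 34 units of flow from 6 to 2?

Minimum cost for 34 units: 382

shortest-cost path #1: 6→8→3→1→0→2 push 15 @ unit cost 9 (adds 135)
shortest-cost path #2: 6→7→11→2 push 19 @ unit cost 13 (adds 247)
total cost = 382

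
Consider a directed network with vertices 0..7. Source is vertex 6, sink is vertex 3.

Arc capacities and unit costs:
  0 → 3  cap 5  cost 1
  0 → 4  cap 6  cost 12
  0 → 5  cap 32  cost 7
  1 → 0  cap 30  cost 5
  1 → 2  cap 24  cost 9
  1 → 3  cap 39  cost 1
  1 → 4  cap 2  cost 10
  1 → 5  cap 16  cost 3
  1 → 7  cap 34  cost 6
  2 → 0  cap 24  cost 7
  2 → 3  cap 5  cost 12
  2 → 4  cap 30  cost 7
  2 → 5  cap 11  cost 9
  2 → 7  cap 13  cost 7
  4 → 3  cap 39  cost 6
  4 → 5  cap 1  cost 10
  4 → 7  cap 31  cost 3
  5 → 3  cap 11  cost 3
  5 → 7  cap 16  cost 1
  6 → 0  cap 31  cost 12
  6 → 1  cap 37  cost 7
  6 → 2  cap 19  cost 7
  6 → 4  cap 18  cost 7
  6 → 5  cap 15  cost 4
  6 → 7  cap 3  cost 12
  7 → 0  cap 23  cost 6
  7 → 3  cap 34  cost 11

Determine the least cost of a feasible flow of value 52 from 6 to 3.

Minimum cost for 52 units: 421

shortest-cost path #1: 6→5→3 push 11 @ unit cost 7 (adds 77)
shortest-cost path #2: 6→1→3 push 37 @ unit cost 8 (adds 296)
shortest-cost path #3: 6→5→7→0→3 push 4 @ unit cost 12 (adds 48)
total cost = 421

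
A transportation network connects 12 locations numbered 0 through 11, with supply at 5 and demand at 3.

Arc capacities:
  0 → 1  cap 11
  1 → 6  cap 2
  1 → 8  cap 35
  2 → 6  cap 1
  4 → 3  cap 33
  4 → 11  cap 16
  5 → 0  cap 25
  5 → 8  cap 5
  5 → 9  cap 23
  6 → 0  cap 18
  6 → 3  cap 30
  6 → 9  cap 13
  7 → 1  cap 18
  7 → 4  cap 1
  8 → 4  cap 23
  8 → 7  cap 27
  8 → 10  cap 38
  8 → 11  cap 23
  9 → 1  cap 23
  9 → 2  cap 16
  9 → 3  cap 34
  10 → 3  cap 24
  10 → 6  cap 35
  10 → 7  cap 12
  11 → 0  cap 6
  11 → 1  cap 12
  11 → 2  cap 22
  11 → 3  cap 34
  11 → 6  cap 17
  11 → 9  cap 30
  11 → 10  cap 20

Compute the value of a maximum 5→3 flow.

augment #1: 5→9→3 bottleneck 23, total now 23
augment #2: 5→8→4→3 bottleneck 5, total now 28
augment #3: 5→0→1→6→3 bottleneck 2, total now 30
augment #4: 5→0→1→8→4→3 bottleneck 9, total now 39

Maximum flow value: 39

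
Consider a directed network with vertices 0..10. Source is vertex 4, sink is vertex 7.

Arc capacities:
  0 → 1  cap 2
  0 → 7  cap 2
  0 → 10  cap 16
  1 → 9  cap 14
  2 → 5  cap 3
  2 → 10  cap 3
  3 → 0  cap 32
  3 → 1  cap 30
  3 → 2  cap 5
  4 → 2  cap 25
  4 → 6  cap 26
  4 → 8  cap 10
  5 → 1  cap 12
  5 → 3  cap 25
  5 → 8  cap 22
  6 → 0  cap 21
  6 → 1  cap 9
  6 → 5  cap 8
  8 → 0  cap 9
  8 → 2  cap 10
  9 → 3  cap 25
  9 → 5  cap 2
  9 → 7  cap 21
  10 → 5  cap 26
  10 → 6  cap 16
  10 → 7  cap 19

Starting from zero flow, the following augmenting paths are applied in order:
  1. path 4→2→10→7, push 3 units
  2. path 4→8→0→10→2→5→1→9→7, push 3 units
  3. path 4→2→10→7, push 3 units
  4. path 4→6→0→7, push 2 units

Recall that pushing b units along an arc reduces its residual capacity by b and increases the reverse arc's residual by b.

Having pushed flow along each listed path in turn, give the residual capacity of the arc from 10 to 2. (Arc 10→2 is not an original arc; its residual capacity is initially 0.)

Residual capacity of (10,2): 3

after path 1 (4→2→10→7, push 3): res(10,2)=3
after path 2 (4→8→0→10→2→5→1→9→7, push 3): res(10,2)=0
after path 3 (4→2→10→7, push 3): res(10,2)=3
after path 4 (4→6→0→7, push 2): res(10,2)=3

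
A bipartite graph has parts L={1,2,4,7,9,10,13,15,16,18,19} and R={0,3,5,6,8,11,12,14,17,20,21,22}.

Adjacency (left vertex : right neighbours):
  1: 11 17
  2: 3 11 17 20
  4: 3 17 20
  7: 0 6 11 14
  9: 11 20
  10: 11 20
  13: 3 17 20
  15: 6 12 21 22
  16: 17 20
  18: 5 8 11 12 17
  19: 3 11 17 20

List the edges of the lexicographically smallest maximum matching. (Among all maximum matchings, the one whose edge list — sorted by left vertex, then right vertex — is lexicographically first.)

Lex-smallest maximum matching: {(1,11), (2,3), (4,17), (7,0), (9,20), (15,6), (18,5)}

|M| = 7 (so the lex-smallest maximum matching has 7 edges)
process left vertices in ascending order; for each, take the smallest-labelled available neighbour that still permits 7 edges overall, or leave it unmatched if none does
lex-smallest matching: {1-11, 2-3, 4-17, 7-0, 9-20, 15-6, 18-5}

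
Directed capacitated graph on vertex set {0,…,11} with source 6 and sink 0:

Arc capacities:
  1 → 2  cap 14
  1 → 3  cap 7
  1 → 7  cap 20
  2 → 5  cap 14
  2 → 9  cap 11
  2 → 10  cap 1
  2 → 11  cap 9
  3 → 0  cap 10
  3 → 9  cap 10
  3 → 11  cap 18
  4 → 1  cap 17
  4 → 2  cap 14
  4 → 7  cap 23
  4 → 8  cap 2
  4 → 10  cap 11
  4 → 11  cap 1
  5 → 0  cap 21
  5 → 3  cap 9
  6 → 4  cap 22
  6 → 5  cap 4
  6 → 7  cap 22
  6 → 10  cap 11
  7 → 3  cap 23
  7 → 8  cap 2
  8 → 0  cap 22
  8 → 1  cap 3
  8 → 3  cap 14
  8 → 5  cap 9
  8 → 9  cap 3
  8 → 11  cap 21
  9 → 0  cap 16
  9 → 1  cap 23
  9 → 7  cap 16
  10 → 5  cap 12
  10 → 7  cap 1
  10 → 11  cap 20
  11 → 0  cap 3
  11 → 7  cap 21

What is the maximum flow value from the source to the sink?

Maximum flow value: 54

augment #1: 6→5→0 bottleneck 4, total now 4
augment #2: 6→4→8→0 bottleneck 2, total now 6
augment #3: 6→4→11→0 bottleneck 1, total now 7
augment #4: 6→7→3→0 bottleneck 10, total now 17
augment #5: 6→7→8→0 bottleneck 2, total now 19
augment #6: 6→10→5→0 bottleneck 11, total now 30
augment #7: 6→4→2→5→0 bottleneck 6, total now 36
augment #8: 6→4→2→9→0 bottleneck 8, total now 44
augment #9: 6→4→10→11→0 bottleneck 2, total now 46
augment #10: 6→7→3→9→0 bottleneck 8, total now 54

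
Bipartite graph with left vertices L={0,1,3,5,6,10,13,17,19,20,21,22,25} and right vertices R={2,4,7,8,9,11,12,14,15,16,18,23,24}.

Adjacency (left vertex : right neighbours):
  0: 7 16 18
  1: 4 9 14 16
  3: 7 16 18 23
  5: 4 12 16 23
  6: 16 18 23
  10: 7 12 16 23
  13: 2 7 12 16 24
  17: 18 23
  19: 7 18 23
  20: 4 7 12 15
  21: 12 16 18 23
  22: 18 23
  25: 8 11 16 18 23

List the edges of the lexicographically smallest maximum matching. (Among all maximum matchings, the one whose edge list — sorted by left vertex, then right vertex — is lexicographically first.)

|M| = 10 (so the lex-smallest maximum matching has 10 edges)
process left vertices in ascending order; for each, take the smallest-labelled available neighbour that still permits 10 edges overall, or leave it unmatched if none does
lex-smallest matching: {0-7, 1-9, 3-16, 5-4, 6-18, 10-12, 13-2, 17-23, 20-15, 25-8}

Lex-smallest maximum matching: {(0,7), (1,9), (3,16), (5,4), (6,18), (10,12), (13,2), (17,23), (20,15), (25,8)}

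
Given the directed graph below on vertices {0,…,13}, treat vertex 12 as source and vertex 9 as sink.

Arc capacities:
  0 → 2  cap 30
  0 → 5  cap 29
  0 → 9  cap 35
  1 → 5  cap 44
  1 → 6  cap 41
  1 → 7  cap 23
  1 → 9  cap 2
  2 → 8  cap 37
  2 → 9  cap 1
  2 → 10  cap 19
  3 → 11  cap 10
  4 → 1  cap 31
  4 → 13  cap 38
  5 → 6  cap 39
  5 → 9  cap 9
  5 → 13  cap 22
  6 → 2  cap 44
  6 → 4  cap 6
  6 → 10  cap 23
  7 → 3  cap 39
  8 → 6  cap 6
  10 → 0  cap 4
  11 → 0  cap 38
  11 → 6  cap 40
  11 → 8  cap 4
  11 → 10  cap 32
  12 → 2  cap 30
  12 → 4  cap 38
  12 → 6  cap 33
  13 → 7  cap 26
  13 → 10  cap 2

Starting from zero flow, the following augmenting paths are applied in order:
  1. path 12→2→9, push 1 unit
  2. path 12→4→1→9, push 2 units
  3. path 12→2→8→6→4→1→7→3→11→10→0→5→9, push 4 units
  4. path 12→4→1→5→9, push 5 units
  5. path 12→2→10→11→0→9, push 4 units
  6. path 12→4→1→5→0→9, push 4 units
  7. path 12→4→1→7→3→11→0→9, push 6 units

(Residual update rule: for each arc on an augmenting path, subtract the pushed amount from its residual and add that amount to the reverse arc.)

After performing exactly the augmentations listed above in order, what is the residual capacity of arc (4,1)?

after path 1 (12→2→9, push 1): res(4,1)=31
after path 2 (12→4→1→9, push 2): res(4,1)=29
after path 3 (12→2→8→6→4→1→7→3→11→10→0→5→9, push 4): res(4,1)=25
after path 4 (12→4→1→5→9, push 5): res(4,1)=20
after path 5 (12→2→10→11→0→9, push 4): res(4,1)=20
after path 6 (12→4→1→5→0→9, push 4): res(4,1)=16
after path 7 (12→4→1→7→3→11→0→9, push 6): res(4,1)=10

Residual capacity of (4,1): 10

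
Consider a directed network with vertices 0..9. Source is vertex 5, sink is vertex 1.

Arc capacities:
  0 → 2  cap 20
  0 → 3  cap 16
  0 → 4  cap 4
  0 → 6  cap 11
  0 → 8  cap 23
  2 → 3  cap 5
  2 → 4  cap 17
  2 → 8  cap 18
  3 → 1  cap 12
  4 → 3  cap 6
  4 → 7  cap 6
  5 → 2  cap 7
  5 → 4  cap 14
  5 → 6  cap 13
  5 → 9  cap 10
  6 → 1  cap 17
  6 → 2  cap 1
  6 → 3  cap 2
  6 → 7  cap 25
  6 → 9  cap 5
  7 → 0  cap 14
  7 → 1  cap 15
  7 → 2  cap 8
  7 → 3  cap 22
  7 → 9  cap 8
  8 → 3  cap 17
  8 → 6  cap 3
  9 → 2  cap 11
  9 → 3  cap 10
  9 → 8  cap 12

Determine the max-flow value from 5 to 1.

augment #1: 5→6→1 bottleneck 13, total now 13
augment #2: 5→2→3→1 bottleneck 5, total now 18
augment #3: 5→4→3→1 bottleneck 6, total now 24
augment #4: 5→4→7→1 bottleneck 6, total now 30
augment #5: 5→9→3→1 bottleneck 1, total now 31
augment #6: 5→2→8→6→1 bottleneck 2, total now 33
augment #7: 5→9→8→6→1 bottleneck 1, total now 34

Maximum flow value: 34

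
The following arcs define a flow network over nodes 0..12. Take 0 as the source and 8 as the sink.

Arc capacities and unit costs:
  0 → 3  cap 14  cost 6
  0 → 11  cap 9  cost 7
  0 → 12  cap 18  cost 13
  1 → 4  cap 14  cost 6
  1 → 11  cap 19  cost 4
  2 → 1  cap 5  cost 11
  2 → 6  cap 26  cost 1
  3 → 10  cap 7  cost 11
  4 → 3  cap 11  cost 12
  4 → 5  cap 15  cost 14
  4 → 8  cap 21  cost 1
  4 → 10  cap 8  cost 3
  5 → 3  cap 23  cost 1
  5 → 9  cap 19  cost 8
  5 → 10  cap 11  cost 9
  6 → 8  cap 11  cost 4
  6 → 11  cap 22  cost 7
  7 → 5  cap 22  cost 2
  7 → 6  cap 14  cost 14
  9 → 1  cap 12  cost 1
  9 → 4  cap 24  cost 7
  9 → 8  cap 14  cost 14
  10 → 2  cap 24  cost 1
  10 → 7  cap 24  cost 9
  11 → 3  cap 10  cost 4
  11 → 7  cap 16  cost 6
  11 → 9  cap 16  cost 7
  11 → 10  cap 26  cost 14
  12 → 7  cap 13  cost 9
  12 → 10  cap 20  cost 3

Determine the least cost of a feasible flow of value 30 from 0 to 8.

shortest-cost path #1: 0→11→9→4→8 push 9 @ unit cost 22 (adds 198)
shortest-cost path #2: 0→12→10→2→6→8 push 11 @ unit cost 22 (adds 242)
shortest-cost path #3: 0→12→10→2→1→4→8 push 5 @ unit cost 35 (adds 175)
shortest-cost path #4: 0→12→7→5→9→4→8 push 2 @ unit cost 40 (adds 80)
shortest-cost path #5: 0→3→10→2→6→11→9→4→8 push 3 @ unit cost 41 (adds 123)
total cost = 818

Minimum cost for 30 units: 818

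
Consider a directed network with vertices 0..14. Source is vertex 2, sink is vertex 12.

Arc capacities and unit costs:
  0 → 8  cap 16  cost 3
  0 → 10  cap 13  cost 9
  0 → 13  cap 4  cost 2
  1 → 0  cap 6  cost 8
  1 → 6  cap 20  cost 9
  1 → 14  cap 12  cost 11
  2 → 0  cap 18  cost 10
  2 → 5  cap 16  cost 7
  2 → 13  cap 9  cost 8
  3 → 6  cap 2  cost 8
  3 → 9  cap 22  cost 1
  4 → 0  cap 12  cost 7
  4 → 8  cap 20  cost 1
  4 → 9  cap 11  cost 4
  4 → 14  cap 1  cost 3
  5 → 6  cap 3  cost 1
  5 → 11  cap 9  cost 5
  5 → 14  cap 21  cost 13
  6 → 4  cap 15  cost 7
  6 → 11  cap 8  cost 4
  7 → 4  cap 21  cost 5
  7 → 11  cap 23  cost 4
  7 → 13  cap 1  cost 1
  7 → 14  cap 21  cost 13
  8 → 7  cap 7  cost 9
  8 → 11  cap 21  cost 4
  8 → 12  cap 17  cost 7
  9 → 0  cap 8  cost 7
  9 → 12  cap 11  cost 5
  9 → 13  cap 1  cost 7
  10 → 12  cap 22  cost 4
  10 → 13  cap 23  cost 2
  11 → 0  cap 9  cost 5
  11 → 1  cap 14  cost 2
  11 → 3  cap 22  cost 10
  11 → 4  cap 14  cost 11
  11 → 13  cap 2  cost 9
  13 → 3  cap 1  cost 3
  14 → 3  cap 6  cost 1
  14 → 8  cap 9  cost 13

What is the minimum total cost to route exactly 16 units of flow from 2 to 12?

shortest-cost path #1: 2→13→3→9→12 push 1 @ unit cost 17 (adds 17)
shortest-cost path #2: 2→0→8→12 push 15 @ unit cost 20 (adds 300)
total cost = 317

Minimum cost for 16 units: 317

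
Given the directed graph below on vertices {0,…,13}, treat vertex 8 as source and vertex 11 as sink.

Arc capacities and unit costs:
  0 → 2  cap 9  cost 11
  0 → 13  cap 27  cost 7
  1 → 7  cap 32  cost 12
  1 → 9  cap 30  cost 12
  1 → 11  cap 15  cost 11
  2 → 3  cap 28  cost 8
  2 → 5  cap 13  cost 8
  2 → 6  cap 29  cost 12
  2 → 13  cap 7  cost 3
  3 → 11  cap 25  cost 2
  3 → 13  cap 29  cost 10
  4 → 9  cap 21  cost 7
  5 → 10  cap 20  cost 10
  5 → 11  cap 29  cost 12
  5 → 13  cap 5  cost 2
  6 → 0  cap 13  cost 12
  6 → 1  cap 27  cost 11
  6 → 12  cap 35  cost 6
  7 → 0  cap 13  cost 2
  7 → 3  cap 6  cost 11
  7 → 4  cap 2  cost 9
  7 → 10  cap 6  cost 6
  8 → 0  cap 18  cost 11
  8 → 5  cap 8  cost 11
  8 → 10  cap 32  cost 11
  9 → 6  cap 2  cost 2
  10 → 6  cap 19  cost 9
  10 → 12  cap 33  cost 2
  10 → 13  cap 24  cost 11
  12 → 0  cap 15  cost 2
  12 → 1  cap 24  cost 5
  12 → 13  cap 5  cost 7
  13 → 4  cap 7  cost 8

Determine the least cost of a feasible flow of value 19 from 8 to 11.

shortest-cost path #1: 8→5→11 push 8 @ unit cost 23 (adds 184)
shortest-cost path #2: 8→10→12→1→11 push 11 @ unit cost 29 (adds 319)
total cost = 503

Minimum cost for 19 units: 503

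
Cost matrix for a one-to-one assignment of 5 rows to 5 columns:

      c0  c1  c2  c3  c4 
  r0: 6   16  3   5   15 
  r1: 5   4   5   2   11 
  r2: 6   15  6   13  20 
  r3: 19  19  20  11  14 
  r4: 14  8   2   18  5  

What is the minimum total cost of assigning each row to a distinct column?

Minimum assignment cost: 29

optimal assignment: row0→col2 (cost 3), row1→col1 (cost 4), row2→col0 (cost 6), row3→col3 (cost 11), row4→col4 (cost 5)
total = 3 + 4 + 6 + 11 + 5 = 29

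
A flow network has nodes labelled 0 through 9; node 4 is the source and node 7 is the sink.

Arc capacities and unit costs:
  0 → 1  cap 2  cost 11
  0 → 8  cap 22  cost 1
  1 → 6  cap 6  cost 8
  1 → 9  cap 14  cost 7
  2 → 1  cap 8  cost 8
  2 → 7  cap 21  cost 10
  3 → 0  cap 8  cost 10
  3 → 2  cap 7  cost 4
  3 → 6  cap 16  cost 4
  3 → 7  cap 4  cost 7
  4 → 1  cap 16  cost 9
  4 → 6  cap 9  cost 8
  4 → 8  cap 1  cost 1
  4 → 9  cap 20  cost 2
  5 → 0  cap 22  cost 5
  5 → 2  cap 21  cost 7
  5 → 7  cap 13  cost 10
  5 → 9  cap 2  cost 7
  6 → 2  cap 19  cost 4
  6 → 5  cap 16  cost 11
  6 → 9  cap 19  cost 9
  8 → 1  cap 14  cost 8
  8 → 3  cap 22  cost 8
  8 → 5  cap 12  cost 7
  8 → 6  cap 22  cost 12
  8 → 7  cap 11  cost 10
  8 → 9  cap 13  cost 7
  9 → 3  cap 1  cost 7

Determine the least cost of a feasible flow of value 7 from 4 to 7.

shortest-cost path #1: 4→8→7 push 1 @ unit cost 11 (adds 11)
shortest-cost path #2: 4→9→3→7 push 1 @ unit cost 16 (adds 16)
shortest-cost path #3: 4→6→2→7 push 5 @ unit cost 22 (adds 110)
total cost = 137

Minimum cost for 7 units: 137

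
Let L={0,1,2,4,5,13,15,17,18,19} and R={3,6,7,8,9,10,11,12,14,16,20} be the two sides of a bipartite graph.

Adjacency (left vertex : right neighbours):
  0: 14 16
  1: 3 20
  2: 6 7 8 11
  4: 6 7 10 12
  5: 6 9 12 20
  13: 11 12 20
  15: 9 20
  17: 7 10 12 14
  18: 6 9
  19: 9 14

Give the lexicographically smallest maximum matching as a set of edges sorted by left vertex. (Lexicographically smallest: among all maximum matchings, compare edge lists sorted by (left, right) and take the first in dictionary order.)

Lex-smallest maximum matching: {(0,14), (1,3), (2,8), (4,7), (5,12), (13,11), (15,20), (17,10), (18,6), (19,9)}

|M| = 10 (so the lex-smallest maximum matching has 10 edges)
process left vertices in ascending order; for each, take the smallest-labelled available neighbour that still permits 10 edges overall, or leave it unmatched if none does
lex-smallest matching: {0-14, 1-3, 2-8, 4-7, 5-12, 13-11, 15-20, 17-10, 18-6, 19-9}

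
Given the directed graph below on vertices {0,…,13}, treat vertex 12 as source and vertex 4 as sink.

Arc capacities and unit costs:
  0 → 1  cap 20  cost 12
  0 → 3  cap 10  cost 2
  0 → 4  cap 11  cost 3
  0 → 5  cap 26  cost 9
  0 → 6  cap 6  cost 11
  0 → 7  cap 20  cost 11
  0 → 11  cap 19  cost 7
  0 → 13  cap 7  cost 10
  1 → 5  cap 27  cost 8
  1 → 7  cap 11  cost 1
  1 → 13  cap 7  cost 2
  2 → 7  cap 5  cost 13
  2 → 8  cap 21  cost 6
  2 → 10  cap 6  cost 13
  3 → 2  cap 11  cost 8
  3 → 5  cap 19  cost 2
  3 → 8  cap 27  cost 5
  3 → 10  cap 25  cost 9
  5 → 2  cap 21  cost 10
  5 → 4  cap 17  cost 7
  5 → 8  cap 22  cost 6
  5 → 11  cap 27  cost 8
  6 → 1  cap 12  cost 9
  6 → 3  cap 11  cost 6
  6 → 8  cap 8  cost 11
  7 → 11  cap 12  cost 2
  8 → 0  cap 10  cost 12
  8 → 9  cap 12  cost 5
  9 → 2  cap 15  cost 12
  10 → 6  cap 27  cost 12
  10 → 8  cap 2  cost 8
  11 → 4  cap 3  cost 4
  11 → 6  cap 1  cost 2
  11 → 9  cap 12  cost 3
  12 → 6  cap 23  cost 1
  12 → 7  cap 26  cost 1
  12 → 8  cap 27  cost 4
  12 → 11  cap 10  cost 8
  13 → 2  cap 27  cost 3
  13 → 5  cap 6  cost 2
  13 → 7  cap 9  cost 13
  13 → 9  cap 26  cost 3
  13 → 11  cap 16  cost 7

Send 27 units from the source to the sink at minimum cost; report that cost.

shortest-cost path #1: 12→7→11→4 push 3 @ unit cost 7 (adds 21)
shortest-cost path #2: 12→6→3→5→4 push 11 @ unit cost 16 (adds 176)
shortest-cost path #3: 12→8→0→4 push 10 @ unit cost 19 (adds 190)
shortest-cost path #4: 12→6→1→13→5→4 push 3 @ unit cost 21 (adds 63)
total cost = 450

Minimum cost for 27 units: 450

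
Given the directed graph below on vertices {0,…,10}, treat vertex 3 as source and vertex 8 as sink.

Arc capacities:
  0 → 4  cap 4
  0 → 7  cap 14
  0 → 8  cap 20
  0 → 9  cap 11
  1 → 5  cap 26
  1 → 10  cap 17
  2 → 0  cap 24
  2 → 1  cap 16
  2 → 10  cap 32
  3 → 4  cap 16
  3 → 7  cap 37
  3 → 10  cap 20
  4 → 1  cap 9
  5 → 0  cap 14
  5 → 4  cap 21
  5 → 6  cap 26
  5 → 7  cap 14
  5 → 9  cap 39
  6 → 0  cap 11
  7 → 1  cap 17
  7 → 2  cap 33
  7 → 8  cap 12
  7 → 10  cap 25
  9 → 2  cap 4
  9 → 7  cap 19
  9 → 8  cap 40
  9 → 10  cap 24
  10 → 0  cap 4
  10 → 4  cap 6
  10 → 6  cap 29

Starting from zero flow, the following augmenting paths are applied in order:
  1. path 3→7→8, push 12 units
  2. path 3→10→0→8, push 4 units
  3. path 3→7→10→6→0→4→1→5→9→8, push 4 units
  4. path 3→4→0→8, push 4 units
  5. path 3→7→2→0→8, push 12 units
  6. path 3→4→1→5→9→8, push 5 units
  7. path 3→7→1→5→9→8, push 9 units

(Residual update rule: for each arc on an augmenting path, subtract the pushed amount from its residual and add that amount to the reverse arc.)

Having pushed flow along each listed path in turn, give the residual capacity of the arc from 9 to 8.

after path 1 (3→7→8, push 12): res(9,8)=40
after path 2 (3→10→0→8, push 4): res(9,8)=40
after path 3 (3→7→10→6→0→4→1→5→9→8, push 4): res(9,8)=36
after path 4 (3→4→0→8, push 4): res(9,8)=36
after path 5 (3→7→2→0→8, push 12): res(9,8)=36
after path 6 (3→4→1→5→9→8, push 5): res(9,8)=31
after path 7 (3→7→1→5→9→8, push 9): res(9,8)=22

Residual capacity of (9,8): 22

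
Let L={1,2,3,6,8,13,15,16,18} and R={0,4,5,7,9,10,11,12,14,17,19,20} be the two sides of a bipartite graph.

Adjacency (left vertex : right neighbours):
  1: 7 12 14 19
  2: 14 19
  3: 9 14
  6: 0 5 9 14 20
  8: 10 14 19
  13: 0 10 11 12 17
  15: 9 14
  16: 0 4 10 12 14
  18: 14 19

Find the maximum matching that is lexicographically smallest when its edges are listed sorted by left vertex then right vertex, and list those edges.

|M| = 8 (so the lex-smallest maximum matching has 8 edges)
process left vertices in ascending order; for each, take the smallest-labelled available neighbour that still permits 8 edges overall, or leave it unmatched if none does
lex-smallest matching: {1-7, 2-14, 3-9, 6-0, 8-10, 13-11, 16-4, 18-19}

Lex-smallest maximum matching: {(1,7), (2,14), (3,9), (6,0), (8,10), (13,11), (16,4), (18,19)}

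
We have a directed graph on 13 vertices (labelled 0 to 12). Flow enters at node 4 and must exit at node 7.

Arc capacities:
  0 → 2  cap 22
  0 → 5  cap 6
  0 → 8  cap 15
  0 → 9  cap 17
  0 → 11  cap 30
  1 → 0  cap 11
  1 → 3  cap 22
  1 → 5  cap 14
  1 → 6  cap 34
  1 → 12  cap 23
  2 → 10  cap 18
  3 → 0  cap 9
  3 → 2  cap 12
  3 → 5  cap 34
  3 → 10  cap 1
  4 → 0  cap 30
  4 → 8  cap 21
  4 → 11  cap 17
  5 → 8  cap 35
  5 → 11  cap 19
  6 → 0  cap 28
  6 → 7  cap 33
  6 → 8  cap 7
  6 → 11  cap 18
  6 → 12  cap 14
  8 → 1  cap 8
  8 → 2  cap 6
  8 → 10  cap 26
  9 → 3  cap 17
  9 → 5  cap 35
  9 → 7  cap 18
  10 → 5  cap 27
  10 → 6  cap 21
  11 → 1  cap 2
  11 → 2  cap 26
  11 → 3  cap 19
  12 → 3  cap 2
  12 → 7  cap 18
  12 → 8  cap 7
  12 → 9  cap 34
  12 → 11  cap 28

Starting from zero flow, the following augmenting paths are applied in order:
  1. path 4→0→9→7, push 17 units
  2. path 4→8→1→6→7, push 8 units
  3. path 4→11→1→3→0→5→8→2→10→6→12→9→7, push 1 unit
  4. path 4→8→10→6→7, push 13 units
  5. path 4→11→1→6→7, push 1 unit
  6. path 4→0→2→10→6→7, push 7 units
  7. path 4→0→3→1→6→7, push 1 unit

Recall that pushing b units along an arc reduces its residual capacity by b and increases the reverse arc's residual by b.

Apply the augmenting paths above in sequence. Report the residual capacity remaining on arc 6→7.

Residual capacity of (6,7): 3

after path 1 (4→0→9→7, push 17): res(6,7)=33
after path 2 (4→8→1→6→7, push 8): res(6,7)=25
after path 3 (4→11→1→3→0→5→8→2→10→6→12→9→7, push 1): res(6,7)=25
after path 4 (4→8→10→6→7, push 13): res(6,7)=12
after path 5 (4→11→1→6→7, push 1): res(6,7)=11
after path 6 (4→0→2→10→6→7, push 7): res(6,7)=4
after path 7 (4→0→3→1→6→7, push 1): res(6,7)=3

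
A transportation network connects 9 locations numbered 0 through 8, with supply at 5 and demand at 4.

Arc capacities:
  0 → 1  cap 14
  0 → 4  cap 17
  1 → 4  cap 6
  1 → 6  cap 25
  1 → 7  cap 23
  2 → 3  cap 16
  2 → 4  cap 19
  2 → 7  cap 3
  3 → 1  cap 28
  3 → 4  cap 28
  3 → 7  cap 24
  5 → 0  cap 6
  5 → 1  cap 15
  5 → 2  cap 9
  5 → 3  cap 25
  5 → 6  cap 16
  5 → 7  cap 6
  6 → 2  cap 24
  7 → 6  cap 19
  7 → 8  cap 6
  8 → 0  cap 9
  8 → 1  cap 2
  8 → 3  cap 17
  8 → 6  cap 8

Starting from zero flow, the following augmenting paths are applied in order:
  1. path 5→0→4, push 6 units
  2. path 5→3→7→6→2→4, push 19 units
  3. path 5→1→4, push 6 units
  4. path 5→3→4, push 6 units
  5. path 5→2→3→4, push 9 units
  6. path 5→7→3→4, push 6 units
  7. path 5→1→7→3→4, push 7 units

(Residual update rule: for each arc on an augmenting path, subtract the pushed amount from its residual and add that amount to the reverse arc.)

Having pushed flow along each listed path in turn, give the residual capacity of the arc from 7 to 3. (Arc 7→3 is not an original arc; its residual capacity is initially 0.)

after path 1 (5→0→4, push 6): res(7,3)=0
after path 2 (5→3→7→6→2→4, push 19): res(7,3)=19
after path 3 (5→1→4, push 6): res(7,3)=19
after path 4 (5→3→4, push 6): res(7,3)=19
after path 5 (5→2→3→4, push 9): res(7,3)=19
after path 6 (5→7→3→4, push 6): res(7,3)=13
after path 7 (5→1→7→3→4, push 7): res(7,3)=6

Residual capacity of (7,3): 6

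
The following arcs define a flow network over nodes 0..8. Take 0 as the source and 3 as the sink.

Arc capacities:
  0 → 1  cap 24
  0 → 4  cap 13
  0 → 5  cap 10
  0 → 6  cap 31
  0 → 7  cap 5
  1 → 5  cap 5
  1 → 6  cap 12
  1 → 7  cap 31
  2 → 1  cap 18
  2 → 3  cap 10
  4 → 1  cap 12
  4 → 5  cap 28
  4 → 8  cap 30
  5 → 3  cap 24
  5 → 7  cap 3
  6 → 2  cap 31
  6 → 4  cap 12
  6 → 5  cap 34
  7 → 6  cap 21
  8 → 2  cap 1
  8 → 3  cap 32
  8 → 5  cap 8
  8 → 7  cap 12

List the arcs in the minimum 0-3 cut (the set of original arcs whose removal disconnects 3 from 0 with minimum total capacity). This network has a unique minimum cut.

Min-cut arcs: {(0,4), (2,3), (5,3), (6,4)} (total capacity 59)

augment #1: 0→5→3 push 10
augment #2: 0→1→5→3 push 5
augment #3: 0→4→5→3 push 9
augment #4: 0→4→8→3 push 4
augment #5: 0→6→2→3 push 10
augment #6: 0→6→4→8→3 push 12
augment #7: 0→6→5→4→8→3 push 9
max flow = 59; residual-reachable set from 0 gives S-side
cut edges (S→T): {(0,4), (2,3), (5,3), (6,4)} total cap 59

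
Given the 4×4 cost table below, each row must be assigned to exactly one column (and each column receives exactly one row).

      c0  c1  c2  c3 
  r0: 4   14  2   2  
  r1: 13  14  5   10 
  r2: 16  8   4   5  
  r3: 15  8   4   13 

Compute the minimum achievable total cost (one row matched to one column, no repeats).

Minimum assignment cost: 22

optimal assignment: row0→col0 (cost 4), row1→col2 (cost 5), row2→col3 (cost 5), row3→col1 (cost 8)
total = 4 + 5 + 5 + 8 = 22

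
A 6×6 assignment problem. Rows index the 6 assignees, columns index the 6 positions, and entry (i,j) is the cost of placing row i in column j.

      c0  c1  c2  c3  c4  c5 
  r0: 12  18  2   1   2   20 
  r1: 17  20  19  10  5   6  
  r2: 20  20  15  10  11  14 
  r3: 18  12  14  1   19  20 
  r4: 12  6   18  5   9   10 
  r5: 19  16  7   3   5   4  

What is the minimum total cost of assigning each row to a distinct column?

Minimum assignment cost: 38

optimal assignment: row0→col2 (cost 2), row1→col4 (cost 5), row2→col0 (cost 20), row3→col3 (cost 1), row4→col1 (cost 6), row5→col5 (cost 4)
total = 2 + 5 + 20 + 1 + 6 + 4 = 38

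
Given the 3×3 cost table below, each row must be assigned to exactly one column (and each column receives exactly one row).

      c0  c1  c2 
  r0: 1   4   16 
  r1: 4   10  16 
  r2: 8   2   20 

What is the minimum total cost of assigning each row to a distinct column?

Minimum assignment cost: 19

optimal assignment: row0→col0 (cost 1), row1→col2 (cost 16), row2→col1 (cost 2)
total = 1 + 16 + 2 = 19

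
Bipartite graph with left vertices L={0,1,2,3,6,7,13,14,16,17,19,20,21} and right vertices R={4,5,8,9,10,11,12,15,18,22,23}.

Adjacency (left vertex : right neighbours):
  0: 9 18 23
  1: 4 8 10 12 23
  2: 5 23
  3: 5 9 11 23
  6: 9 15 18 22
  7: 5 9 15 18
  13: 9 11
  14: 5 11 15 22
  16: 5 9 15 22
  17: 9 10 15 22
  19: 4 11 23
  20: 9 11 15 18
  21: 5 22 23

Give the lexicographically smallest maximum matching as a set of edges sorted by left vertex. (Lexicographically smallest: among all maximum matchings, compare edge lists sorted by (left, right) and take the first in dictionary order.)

|M| = 10 (so the lex-smallest maximum matching has 10 edges)
process left vertices in ascending order; for each, take the smallest-labelled available neighbour that still permits 10 edges overall, or leave it unmatched if none does
lex-smallest matching: {0-9, 1-8, 2-5, 3-11, 6-15, 7-18, 14-22, 17-10, 19-4, 21-23}

Lex-smallest maximum matching: {(0,9), (1,8), (2,5), (3,11), (6,15), (7,18), (14,22), (17,10), (19,4), (21,23)}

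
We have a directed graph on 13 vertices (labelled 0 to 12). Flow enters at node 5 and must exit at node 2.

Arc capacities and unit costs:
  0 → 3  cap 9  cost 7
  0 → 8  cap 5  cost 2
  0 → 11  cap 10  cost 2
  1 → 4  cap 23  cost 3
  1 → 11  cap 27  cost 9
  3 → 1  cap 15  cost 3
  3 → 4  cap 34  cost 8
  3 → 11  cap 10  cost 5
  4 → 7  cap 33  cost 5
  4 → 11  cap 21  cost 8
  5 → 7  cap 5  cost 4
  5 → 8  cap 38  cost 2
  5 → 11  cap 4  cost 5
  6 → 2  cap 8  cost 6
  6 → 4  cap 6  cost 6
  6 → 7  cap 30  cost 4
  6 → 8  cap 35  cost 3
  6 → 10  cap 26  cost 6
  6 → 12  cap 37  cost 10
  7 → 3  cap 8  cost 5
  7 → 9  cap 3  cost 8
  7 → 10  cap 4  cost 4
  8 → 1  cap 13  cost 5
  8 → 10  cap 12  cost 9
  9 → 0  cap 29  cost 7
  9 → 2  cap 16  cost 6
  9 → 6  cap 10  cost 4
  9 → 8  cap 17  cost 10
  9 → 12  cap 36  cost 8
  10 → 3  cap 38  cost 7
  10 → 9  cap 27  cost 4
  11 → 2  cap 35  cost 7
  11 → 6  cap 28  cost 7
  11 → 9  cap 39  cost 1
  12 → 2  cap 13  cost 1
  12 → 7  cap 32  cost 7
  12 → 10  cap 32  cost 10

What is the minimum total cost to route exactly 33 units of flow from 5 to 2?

shortest-cost path #1: 5→11→2 push 4 @ unit cost 12 (adds 48)
shortest-cost path #2: 5→7→9→2 push 3 @ unit cost 18 (adds 54)
shortest-cost path #3: 5→7→10→9→2 push 2 @ unit cost 18 (adds 36)
shortest-cost path #4: 5→8→10→9→2 push 11 @ unit cost 21 (adds 231)
shortest-cost path #5: 5→8→1→11→2 push 13 @ unit cost 23 (adds 299)
total cost = 668

Minimum cost for 33 units: 668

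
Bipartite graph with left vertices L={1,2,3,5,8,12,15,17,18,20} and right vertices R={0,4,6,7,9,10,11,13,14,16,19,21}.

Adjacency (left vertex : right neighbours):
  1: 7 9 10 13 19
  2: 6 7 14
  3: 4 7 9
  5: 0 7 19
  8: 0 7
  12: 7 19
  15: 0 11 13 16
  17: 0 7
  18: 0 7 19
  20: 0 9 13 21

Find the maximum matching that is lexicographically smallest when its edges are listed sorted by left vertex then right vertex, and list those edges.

|M| = 8 (so the lex-smallest maximum matching has 8 edges)
process left vertices in ascending order; for each, take the smallest-labelled available neighbour that still permits 8 edges overall, or leave it unmatched if none does
lex-smallest matching: {1-9, 2-6, 3-4, 5-0, 8-7, 12-19, 15-11, 20-13}

Lex-smallest maximum matching: {(1,9), (2,6), (3,4), (5,0), (8,7), (12,19), (15,11), (20,13)}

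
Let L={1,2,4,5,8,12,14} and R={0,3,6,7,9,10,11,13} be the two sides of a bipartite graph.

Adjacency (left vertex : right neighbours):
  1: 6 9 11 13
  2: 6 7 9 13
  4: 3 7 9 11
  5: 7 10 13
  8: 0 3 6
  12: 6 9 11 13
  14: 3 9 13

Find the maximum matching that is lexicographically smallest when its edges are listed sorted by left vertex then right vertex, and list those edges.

Lex-smallest maximum matching: {(1,6), (2,7), (4,3), (5,10), (8,0), (12,9), (14,13)}

|M| = 7 (so the lex-smallest maximum matching has 7 edges)
process left vertices in ascending order; for each, take the smallest-labelled available neighbour that still permits 7 edges overall, or leave it unmatched if none does
lex-smallest matching: {1-6, 2-7, 4-3, 5-10, 8-0, 12-9, 14-13}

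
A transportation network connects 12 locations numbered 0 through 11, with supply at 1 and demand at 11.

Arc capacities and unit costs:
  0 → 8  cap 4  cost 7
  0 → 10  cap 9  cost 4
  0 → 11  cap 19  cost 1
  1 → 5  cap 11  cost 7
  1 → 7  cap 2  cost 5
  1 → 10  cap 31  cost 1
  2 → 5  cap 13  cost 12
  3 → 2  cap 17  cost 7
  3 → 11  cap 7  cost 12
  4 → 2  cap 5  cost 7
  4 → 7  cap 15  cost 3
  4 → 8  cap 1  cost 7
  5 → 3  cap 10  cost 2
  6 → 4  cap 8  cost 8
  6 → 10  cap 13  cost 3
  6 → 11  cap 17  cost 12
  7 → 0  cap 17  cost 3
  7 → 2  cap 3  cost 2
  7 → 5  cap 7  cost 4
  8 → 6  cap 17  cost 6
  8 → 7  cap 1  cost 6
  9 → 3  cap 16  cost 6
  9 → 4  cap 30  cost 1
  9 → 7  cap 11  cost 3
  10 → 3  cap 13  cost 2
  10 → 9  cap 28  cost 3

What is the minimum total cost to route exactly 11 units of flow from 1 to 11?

Minimum cost for 11 units: 117

shortest-cost path #1: 1→7→0→11 push 2 @ unit cost 9 (adds 18)
shortest-cost path #2: 1→10→9→7→0→11 push 9 @ unit cost 11 (adds 99)
total cost = 117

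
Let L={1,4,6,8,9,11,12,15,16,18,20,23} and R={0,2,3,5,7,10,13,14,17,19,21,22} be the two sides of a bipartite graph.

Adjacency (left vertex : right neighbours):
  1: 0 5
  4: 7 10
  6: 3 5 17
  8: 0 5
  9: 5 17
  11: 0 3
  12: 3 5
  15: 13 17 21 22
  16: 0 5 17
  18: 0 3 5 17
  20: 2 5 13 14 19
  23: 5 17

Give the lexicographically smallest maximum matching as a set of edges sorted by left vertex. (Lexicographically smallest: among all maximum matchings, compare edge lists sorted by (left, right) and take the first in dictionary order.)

|M| = 7 (so the lex-smallest maximum matching has 7 edges)
process left vertices in ascending order; for each, take the smallest-labelled available neighbour that still permits 7 edges overall, or leave it unmatched if none does
lex-smallest matching: {1-0, 4-7, 6-3, 8-5, 9-17, 15-13, 20-2}

Lex-smallest maximum matching: {(1,0), (4,7), (6,3), (8,5), (9,17), (15,13), (20,2)}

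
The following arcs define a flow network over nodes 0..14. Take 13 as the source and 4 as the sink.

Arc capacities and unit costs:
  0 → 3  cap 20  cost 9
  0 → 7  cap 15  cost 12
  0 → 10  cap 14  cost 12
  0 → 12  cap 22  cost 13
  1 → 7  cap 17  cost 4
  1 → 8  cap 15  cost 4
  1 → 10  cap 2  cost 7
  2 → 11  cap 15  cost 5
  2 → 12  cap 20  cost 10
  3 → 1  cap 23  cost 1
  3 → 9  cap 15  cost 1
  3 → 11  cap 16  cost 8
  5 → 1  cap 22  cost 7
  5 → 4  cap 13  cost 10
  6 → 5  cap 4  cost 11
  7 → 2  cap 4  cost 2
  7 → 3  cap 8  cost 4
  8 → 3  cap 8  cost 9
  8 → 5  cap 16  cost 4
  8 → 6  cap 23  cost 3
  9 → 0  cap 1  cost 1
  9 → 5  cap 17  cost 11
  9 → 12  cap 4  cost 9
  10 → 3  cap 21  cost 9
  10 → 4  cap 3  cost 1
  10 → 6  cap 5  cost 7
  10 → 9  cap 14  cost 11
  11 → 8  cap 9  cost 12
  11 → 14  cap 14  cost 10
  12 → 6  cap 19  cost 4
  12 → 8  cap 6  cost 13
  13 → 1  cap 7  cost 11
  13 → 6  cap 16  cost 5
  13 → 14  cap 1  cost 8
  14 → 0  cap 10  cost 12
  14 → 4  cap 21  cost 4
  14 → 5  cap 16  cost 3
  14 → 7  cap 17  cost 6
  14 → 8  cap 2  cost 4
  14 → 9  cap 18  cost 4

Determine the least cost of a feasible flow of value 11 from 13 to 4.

shortest-cost path #1: 13→14→4 push 1 @ unit cost 12 (adds 12)
shortest-cost path #2: 13→1→10→4 push 2 @ unit cost 19 (adds 38)
shortest-cost path #3: 13→6→5→4 push 4 @ unit cost 26 (adds 104)
shortest-cost path #4: 13→1→8→5→4 push 4 @ unit cost 29 (adds 116)
total cost = 270

Minimum cost for 11 units: 270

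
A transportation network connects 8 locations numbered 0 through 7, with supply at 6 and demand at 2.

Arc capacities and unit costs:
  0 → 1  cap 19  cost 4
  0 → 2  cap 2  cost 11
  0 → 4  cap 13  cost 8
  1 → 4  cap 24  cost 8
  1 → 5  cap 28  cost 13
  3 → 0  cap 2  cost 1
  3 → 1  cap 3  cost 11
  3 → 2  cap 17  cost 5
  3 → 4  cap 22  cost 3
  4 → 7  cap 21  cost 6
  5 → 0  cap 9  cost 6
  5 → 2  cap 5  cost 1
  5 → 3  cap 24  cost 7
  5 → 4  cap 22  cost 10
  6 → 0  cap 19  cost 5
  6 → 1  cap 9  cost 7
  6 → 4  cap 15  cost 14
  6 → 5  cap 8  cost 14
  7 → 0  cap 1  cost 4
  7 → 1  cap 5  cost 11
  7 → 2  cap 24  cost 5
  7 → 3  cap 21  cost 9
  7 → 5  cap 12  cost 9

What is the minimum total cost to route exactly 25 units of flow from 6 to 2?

shortest-cost path #1: 6→5→2 push 5 @ unit cost 15 (adds 75)
shortest-cost path #2: 6→0→2 push 2 @ unit cost 16 (adds 32)
shortest-cost path #3: 6→0→4→7→2 push 13 @ unit cost 24 (adds 312)
shortest-cost path #4: 6→4→7→2 push 5 @ unit cost 25 (adds 125)
total cost = 544

Minimum cost for 25 units: 544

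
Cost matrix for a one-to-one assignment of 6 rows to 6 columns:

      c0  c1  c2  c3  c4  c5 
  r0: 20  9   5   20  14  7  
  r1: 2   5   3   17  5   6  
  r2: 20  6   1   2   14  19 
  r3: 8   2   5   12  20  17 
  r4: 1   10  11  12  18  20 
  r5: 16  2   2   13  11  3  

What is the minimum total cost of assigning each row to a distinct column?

optimal assignment: row0→col2 (cost 5), row1→col4 (cost 5), row2→col3 (cost 2), row3→col1 (cost 2), row4→col0 (cost 1), row5→col5 (cost 3)
total = 5 + 5 + 2 + 2 + 1 + 3 = 18

Minimum assignment cost: 18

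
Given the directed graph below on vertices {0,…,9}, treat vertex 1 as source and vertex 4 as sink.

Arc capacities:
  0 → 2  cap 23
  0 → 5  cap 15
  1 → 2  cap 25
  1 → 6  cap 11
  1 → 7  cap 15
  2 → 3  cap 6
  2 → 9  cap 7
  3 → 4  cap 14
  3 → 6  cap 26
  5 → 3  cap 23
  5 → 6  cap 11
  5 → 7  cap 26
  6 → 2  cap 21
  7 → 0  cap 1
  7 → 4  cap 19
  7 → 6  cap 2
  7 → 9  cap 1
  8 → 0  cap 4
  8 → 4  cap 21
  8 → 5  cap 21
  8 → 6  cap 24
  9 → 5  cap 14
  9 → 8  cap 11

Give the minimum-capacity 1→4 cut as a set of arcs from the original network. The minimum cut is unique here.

Min-cut arcs: {(1,7), (2,3), (2,9)} (total capacity 28)

augment #1: 1→7→4 push 15
augment #2: 1→2→3→4 push 6
augment #3: 1→2→9→8→4 push 7
max flow = 28; residual-reachable set from 1 gives S-side
cut edges (S→T): {(1,7), (2,3), (2,9)} total cap 28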